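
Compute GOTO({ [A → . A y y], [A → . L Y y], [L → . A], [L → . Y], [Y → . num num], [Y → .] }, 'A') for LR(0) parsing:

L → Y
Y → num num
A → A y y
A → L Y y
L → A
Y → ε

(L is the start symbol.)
{ [A → A . y y], [L → A .] }

GOTO(I, 'A') = CLOSURE({ [A → αX.β] : [A → α.Xβ] ∈ I, X = 'A' })

Items with dot before 'A', with the dot advanced:
  [A → . A y y] → [A → A . y y]
  [L → . A] → [L → A .]
Closure adds nothing (no advanced item has the dot before a non-terminal).

GOTO = { [A → A . y y], [L → A .] }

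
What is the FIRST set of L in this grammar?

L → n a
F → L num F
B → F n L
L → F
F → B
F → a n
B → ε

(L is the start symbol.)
To compute FIRST(L), examine every production with L on the left-hand side, reading each right-hand side left to right until a non-nullable symbol is reached.

FIRST sets of the other non-terminals involved (by the same procedure, iterated to a fixed point):
  FIRST(F) = { 'a', 'n', 'num', ε }

From L → n a:
  - n is a terminal: add 'n' and stop
From L → F:
  - F is a non-terminal: add FIRST(F) \ {ε} = { 'a', 'n', 'num' }
    F is nullable and nothing follows, so the whole right-hand side can vanish: ε ∈ FIRST(L)

Collecting: FIRST(L) = { 'a', 'n', 'num', ε }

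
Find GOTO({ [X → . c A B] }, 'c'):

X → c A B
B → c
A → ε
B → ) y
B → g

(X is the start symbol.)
GOTO(I, 'c') = CLOSURE({ [A → αX.β] : [A → α.Xβ] ∈ I, X = 'c' })

Items with dot before 'c', with the dot advanced:
  [X → . c A B] → [X → c . A B]
Closure of the advanced items:
  [X → c . A B] has the dot before A: add [A → .]

GOTO = { [A → .], [X → c . A B] }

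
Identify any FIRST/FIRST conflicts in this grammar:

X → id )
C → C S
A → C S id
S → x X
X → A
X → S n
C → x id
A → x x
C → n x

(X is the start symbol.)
A FIRST/FIRST conflict occurs when two productions N → α and N → β for the same non-terminal have FIRST(α) ∩ FIRST(β) ≠ ∅ (with ε ∈ FIRST of a nullable right-hand side, so two nullable alternatives also conflict).

FIRST sets of the non-terminals at (or reachable through a nullable prefix from) the front of some alternative:
  FIRST(A) = { 'n', 'x' }
  FIRST(S) = { 'x' }
  FIRST(C) = { 'n', 'x' }

Productions for X:
  X → id ): FIRST = { 'id' }
  X → A: FIRST = { 'n', 'x' }
  X → S n: FIRST = { 'x' }
Productions for C:
  C → C S: FIRST = { 'n', 'x' }
  C → x id: FIRST = { 'x' }
  C → n x: FIRST = { 'n' }
Productions for A:
  A → C S id: FIRST = { 'n', 'x' }
  A → x x: FIRST = { 'x' }
S has only one production, so no FIRST/FIRST conflict is possible there.

Conflict for X: X → A and X → S n
  Overlap: { 'x' }
Conflict for C: C → C S and C → x id
  Overlap: { 'x' }
Conflict for C: C → C S and C → n x
  Overlap: { 'n' }
Conflict for A: A → C S id and A → x x
  Overlap: { 'x' }

Answer: Yes. X → A / X → S n on { 'x' }; C → C S / C → x id on { 'x' }; C → C S / C → n x on { 'n' }; A → C S id / A → x x on { 'x' }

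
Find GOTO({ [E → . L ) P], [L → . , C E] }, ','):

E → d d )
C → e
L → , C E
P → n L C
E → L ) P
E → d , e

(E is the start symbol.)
{ [C → . e], [L → , . C E] }

GOTO(I, ',') = CLOSURE({ [A → αX.β] : [A → α.Xβ] ∈ I, X = ',' })

Items with dot before ',', with the dot advanced:
  [L → . , C E] → [L → , . C E]
Closure of the advanced items:
  [L → , . C E] has the dot before C: add [C → . e]

GOTO = { [C → . e], [L → , . C E] }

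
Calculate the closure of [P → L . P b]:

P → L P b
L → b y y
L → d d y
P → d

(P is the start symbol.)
To compute CLOSURE, for each item [A → α.Bβ] where B is a non-terminal, add [B → .γ] for all productions B → γ; repeat for the newly added items until nothing changes.

Start with: [P → L . P b]
  [P → L . P b] has the dot before P: add [P → . L P b], [P → . d]
  [P → . L P b] has the dot before L: add [L → . b y y], [L → . d d y]
No further items can be added.

CLOSURE = { [L → . b y y], [L → . d d y], [P → . L P b], [P → . d], [P → L . P b] }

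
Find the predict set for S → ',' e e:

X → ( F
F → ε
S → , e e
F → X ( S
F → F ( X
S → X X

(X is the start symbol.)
PREDICT(S → ',' e e) = (FIRST(RHS) \ {ε}) ∪ (FOLLOW(S) if ε ∈ FIRST(RHS), i.e. RHS ⇒* ε)
FIRST(',' e e) = { ',' }
ε ∉ FIRST(',' e e), so FOLLOW(S) is not added.
PREDICT(S → ',' e e) = { ',' }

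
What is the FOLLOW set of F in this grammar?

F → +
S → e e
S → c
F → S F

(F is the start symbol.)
{ $ }

To compute FOLLOW(F), find every occurrence of F on a right-hand side N → α F β: add FIRST(β) \ {ε}, and if β is empty or nullable also add FOLLOW(N). Iterate to a fixed point.

F is the start symbol, so $ ∈ FOLLOW(F).
In F → S F: F is at the end; this adds FOLLOW(F) to itself — nothing new

Taking the union: FOLLOW(F) = { $ }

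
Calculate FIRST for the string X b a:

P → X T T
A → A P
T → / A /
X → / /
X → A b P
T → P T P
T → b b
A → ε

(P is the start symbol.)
{ '/', 'b' }

FIRST sets of the non-terminals involved (from the grammar, by fixed-point iteration):
  FIRST(X) = { '/', 'b' }

To compute FIRST(X b a), process the symbols left to right:
Symbol X is a non-terminal. Add FIRST(X) \ {ε} = { '/', 'b' }
X is not nullable (ε ∉ FIRST(X)), so stop here.
FIRST(X b a) = { '/', 'b' }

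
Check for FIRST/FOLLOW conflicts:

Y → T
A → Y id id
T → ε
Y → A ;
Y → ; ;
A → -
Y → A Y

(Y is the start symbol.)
Yes. Y → A ';' with FOLLOW(Y) on { 'id' }; Y → A Y with FOLLOW(Y) on { 'id' }

A FIRST/FOLLOW conflict occurs when a non-terminal N has a nullable alternative N → β (β ⇒* ε) and another alternative N → α with FIRST(α) ∩ FOLLOW(N) ≠ ∅: on such a lookahead the parser cannot decide between expanding α and letting N vanish via β.

Nullable non-terminals: T, Y.
FIRST sets used below: FIRST(T) = { ε }, FIRST(A) = { '-', ';', 'id' }
T has a nullable alternative but only one production, so nothing to check.

Y: nullable alternative(s) Y → T; FOLLOW(Y) = { $, 'id' }
  Y → T: FIRST \ {ε} = { } — this is the only nullable alternative, skip
  Y → A ;: FIRST \ {ε} = { '-', ';', 'id' } — overlaps FOLLOW(Y) on { 'id' }: CONFLICT
  Y → ; ;: FIRST \ {ε} = { ';' } — disjoint from FOLLOW(Y)
  Y → A Y: FIRST \ {ε} = { '-', ';', 'id' } — overlaps FOLLOW(Y) on { 'id' }: CONFLICT

A has no nullable alternative, so no FIRST/FOLLOW check is needed there.

So the grammar has 2 FIRST/FOLLOW conflicts (marked CONFLICT above).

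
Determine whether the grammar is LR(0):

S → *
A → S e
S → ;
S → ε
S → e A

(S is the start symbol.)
A grammar is LR(0) if no state in the canonical LR(0) collection has:
  - both a shift item (dot before a terminal) and a complete item (shift-reduce conflict), or
  - two or more complete items (reduce-reduce conflict; the accept item [S' → S .] counts as a complete item here).

Augment with S' → S and build the canonical LR(0) collection (I0 = CLOSURE({[S' → . S]}), then GOTO on every symbol after a dot until no new states appear). It has 8 states:
  I0: { [S → . *], [S → . ;], [S → . e A], [S → .], [S' → . S] }  — shift, reduce
  I1: { [S → * .] }  — reduce
  I2: { [S → ; .] }  — reduce
  I3: { [S' → S .] }  — accept
  I4: { [A → . S e], [S → . *], [S → . ;], [S → . e A], [S → .], [S → e . A] }  — shift, reduce
  I5: { [S → e A .] }  — reduce
  I6: { [A → S . e] }  — shift
  I7: { [A → S e .] }  — reduce

Conflict in state I0:
  Shift-reduce conflict between [S → .] and [S → . *]
So the grammar is NOT LR(0).

Answer: No. Shift-reduce conflict between [S → .] and [S → . *]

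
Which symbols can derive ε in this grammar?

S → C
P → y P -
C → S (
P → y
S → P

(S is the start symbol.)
None

A non-terminal is nullable if it can derive ε (the empty string): either it has an ε-production, or it has a production whose right-hand side consists entirely of nullable non-terminals.

There are no ε-productions, so no non-terminal can derive ε.
No non-terminals are nullable.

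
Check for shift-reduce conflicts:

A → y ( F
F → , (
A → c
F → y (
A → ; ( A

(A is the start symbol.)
A shift-reduce conflict occurs when an LR(0) state has both:
  - a complete (reduce) item [A → α .] (dot at the end), and
  - a shift item [B → β . c γ] (dot before a terminal).

Augment with A' → A and build the canonical LR(0) collection (I0 = CLOSURE({[A' → . A]}), then GOTO on every symbol after a dot until no new states appear). It has 13 states:
  I0: { [A → . ; ( A], [A → . c], [A → . y ( F], [A' → . A] }  — shift
  I1: { [A → ; . ( A] }  — shift
  I2: { [A' → A .] }  — accept
  I3: { [A → c .] }  — reduce
  I4: { [A → y . ( F] }  — shift
  I5: { [A → y ( . F], [F → . , (], [F → . y (] }  — shift
  I6: { [F → , . (] }  — shift
  I7: { [A → y ( F .] }  — reduce
  I8: { [F → y . (] }  — shift
  I9: { [F → y ( .] }  — reduce
  I10: { [F → , ( .] }  — reduce
  I11: { [A → . ; ( A], [A → . c], [A → . y ( F], [A → ; ( . A] }  — shift
  I12: { [A → ; ( A .] }  — reduce

No state contains both a complete item and a shift item.

Answer: No shift-reduce conflicts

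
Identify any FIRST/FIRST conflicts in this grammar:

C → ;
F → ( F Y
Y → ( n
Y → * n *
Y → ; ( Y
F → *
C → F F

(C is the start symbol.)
FIRST sets of the non-terminals at (or reachable through a nullable prefix from) the front of some alternative:
  FIRST(F) = { '(', '*' }

Productions for C:
  C → ;: FIRST = { ';' }
  C → F F: FIRST = { '(', '*' }
Productions for F:
  F → ( F Y: FIRST = { '(' }
  F → *: FIRST = { '*' }
Productions for Y:
  Y → ( n: FIRST = { '(' }
  Y → * n *: FIRST = { '*' }
  Y → ; ( Y: FIRST = { ';' }

All alternatives of each non-terminal have pairwise disjoint FIRST sets.

Answer: No FIRST/FIRST conflicts.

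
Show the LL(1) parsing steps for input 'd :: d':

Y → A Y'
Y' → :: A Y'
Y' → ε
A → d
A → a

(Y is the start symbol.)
LL(1) parsing maintains a stack (initially the start symbol over $) and the input. At each step: if the stack top is a terminal, match it against the current input token; if it is a non-terminal N, replace it with the RHS of M[N, lookahead] (the unique production whose predict set contains the lookahead).

Stack is shown with the top on the left.

Stack      Input     Action
---------------------------
Y $        d :: d $  output Y → A Y'
A Y' $     d :: d $  output A → d
d Y' $     d :: d $  match 'd'
Y' $       :: d $    output Y' → :: A Y'
:: A Y' $  :: d $    match '::'
A Y' $     d $       output A → d
d Y' $     d $       match 'd'
Y' $       $         output Y' → ε
$          $         accept

The string is accepted.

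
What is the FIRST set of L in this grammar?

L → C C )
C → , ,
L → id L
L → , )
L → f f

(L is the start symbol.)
{ ',', 'f', 'id' }

FIRST sets of the other non-terminals involved (by the same procedure, iterated to a fixed point):
  FIRST(C) = { ',' }

From L → C C ):
  - C is a non-terminal: add FIRST(C) \ {ε} = { ',' }
    C is not nullable, so stop
From L → id L:
  - id is a terminal: add 'id' and stop
From L → , ):
  - ',' is a terminal: add ',' and stop
From L → f f:
  - f is a terminal: add 'f' and stop

Collecting: FIRST(L) = { ',', 'f', 'id' }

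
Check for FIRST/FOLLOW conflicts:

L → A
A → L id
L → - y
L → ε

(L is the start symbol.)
A FIRST/FOLLOW conflict occurs when a non-terminal N has a nullable alternative N → β (β ⇒* ε) and another alternative N → α with FIRST(α) ∩ FOLLOW(N) ≠ ∅: on such a lookahead the parser cannot decide between expanding α and letting N vanish via β.

Nullable non-terminals: L.
FIRST sets used below: FIRST(A) = { '-', 'id' }

L: nullable alternative(s) L → ε; FOLLOW(L) = { $, 'id' }
  L → A: FIRST \ {ε} = { '-', 'id' } — overlaps FOLLOW(L) on { 'id' }: CONFLICT
  L → - y: FIRST \ {ε} = { '-' } — disjoint from FOLLOW(L)
  L → ε: FIRST \ {ε} = { } — this is the only nullable alternative, skip

A has no nullable alternative, so no FIRST/FOLLOW check is needed there.

So the grammar has 1 FIRST/FOLLOW conflict (marked CONFLICT above).

Answer: Yes. L → A with FOLLOW(L) on { 'id' }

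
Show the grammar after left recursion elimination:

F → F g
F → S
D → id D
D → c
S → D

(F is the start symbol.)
F is directly left-recursive. The standard transformation for
  A → A α₁ | ... | A α_m | β₁ | ... | β_n
is
  A  → β₁ A' | ... | β_n A'
  A' → α₁ A' | ... | α_m A' | ε

F → S becomes F → S F'
F → F g becomes F' → g F'
Add F' → ε

Productions for other non-terminals are unchanged:
  D → id D
  D → c
  S → D

Resulting grammar:
F → S F'
F' → g F'
F' → ε
D → id D
D → c
S → D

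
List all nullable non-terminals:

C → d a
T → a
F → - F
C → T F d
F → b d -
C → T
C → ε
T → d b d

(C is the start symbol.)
{ 'C' }

A non-terminal is nullable if it can derive ε (the empty string): either it has an ε-production, or it has a production whose right-hand side consists entirely of nullable non-terminals.

ε-productions: C → ε
So C is immediately nullable.
No further non-terminal can be added: every production for the remaining non-terminals contains a terminal or a non-nullable non-terminal.
Nullable = { 'C' }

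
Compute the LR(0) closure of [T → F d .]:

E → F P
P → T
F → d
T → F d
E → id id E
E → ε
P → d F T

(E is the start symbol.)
Start with: [T → F d .]
The dot is at the end, so nothing is added.

CLOSURE = { [T → F d .] }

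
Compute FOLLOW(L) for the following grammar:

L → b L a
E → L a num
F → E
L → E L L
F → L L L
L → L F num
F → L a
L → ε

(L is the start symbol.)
{ $, 'a', 'b', 'num' }

To compute FOLLOW(L), find every occurrence of L on a right-hand side N → α L β: add FIRST(β) \ {ε}, and if β is empty or nullable also add FOLLOW(N). Iterate to a fixed point.

L is the start symbol, so $ ∈ FOLLOW(L).
In L → b L a: L is followed by a, add FIRST(a) \ {ε} = { 'a' }
In E → L a num: L is followed by a num, add FIRST(a num) \ {ε} = { 'a' }
In L → E L L: L is followed by L, add FIRST(L) \ {ε} = { 'a', 'b', 'num' }
  L is nullable, so FOLLOW(L) is also included — that is the set being defined, nothing new
In L → E L L: L is at the end; this adds FOLLOW(L) to itself — nothing new
In F → L L L: L is followed by L L, add FIRST(L L) \ {ε} = { 'a', 'b', 'num' }
  L L is nullable, so also add FOLLOW(F)
In F → L L L: L is followed by L, add FIRST(L) \ {ε} = { 'a', 'b', 'num' }
  L is nullable, so also add FOLLOW(F)
In F → L L L: L is at the end, add FOLLOW(F)
In L → L F num: L is followed by F num, add FIRST(F num) \ {ε} = { 'a', 'b', 'num' }
In F → L a: L is followed by a, add FIRST(a) \ {ε} = { 'a' }

The FOLLOW sets referred to above (computed the same way, to a fixed point):
  FOLLOW(F) = { 'num' }

Taking the union: FOLLOW(L) = { $, 'a', 'b', 'num' }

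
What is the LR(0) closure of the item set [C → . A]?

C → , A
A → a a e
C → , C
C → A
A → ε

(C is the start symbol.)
{ [A → . a a e], [A → .], [C → . A] }

To compute CLOSURE, for each item [A → α.Bβ] where B is a non-terminal, add [B → .γ] for all productions B → γ; repeat for the newly added items until nothing changes.

Start with: [C → . A]
  [C → . A] has the dot before A: add [A → . a a e], [A → .]
No further items can be added.

CLOSURE = { [A → . a a e], [A → .], [C → . A] }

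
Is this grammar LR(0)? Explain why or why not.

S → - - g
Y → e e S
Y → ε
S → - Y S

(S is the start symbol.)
A grammar is LR(0) if no state in the canonical LR(0) collection has:
  - both a shift item (dot before a terminal) and a complete item (shift-reduce conflict), or
  - two or more complete items (reduce-reduce conflict; the accept item [S' → S .] counts as a complete item here).

Augment with S' → S and build the canonical LR(0) collection (I0 = CLOSURE({[S' → . S]}), then GOTO on every symbol after a dot until no new states appear). It has 10 states:
  I0: { [S → . - - g], [S → . - Y S], [S' → . S] }  — shift
  I1: { [S → - . - g], [S → - . Y S], [Y → . e e S], [Y → .] }  — shift, reduce
  I2: { [S' → S .] }  — accept
  I3: { [S → - - . g] }  — shift
  I4: { [S → - Y . S], [S → . - - g], [S → . - Y S] }  — shift
  I5: { [Y → e . e S] }  — shift
  I6: { [S → . - - g], [S → . - Y S], [Y → e e . S] }  — shift
  I7: { [Y → e e S .] }  — reduce
  I8: { [S → - Y S .] }  — reduce
  I9: { [S → - - g .] }  — reduce

Conflict in state I1:
  Shift-reduce conflict between [Y → .] and [S → - . - g]
So the grammar is NOT LR(0).

Answer: No. Shift-reduce conflict between [Y → .] and [S → - . - g]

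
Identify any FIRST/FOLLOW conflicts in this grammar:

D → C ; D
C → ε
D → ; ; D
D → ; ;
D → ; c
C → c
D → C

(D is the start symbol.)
No FIRST/FOLLOW conflicts.

A FIRST/FOLLOW conflict occurs when a non-terminal N has a nullable alternative N → β (β ⇒* ε) and another alternative N → α with FIRST(α) ∩ FOLLOW(N) ≠ ∅: on such a lookahead the parser cannot decide between expanding α and letting N vanish via β.

Nullable non-terminals: C, D.
FIRST sets used below: FIRST(C) = { 'c', ε }

C: nullable alternative(s) C → ε; FOLLOW(C) = { $, ';' }
  C → ε: FIRST \ {ε} = { } — this is the only nullable alternative, skip
  C → c: FIRST \ {ε} = { 'c' } — disjoint from FOLLOW(C)

D: nullable alternative(s) D → C; FOLLOW(D) = { $ }
  D → C ; D: FIRST \ {ε} = { ';', 'c' } — disjoint from FOLLOW(D)
  D → ; ; D: FIRST \ {ε} = { ';' } — disjoint from FOLLOW(D)
  D → ; ;: FIRST \ {ε} = { ';' } — disjoint from FOLLOW(D)
  D → ; c: FIRST \ {ε} = { ';' } — disjoint from FOLLOW(D)
  D → C: FIRST \ {ε} = { 'c' } — this is the only nullable alternative, skip

No FIRST/FOLLOW conflicts found.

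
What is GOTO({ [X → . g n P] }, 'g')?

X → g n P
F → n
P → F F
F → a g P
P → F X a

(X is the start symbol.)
GOTO(I, 'g') = CLOSURE({ [A → αX.β] : [A → α.Xβ] ∈ I, X = 'g' })

Items with dot before 'g', with the dot advanced:
  [X → . g n P] → [X → g . n P]
Closure adds nothing (no advanced item has the dot before a non-terminal).

GOTO = { [X → g . n P] }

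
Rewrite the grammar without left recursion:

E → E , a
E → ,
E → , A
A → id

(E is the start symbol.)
E → , E'
E → , A E'
E' → , a E'
E' → ε
A → id

E is directly left-recursive. The standard transformation for
  A → A α₁ | ... | A α_m | β₁ | ... | β_n
is
  A  → β₁ A' | ... | β_n A'
  A' → α₁ A' | ... | α_m A' | ε

E → , becomes E → , E'
E → , A becomes E → , A E'
E → E , a becomes E' → , a E'
Add E' → ε

Productions for other non-terminals are unchanged:
  A → id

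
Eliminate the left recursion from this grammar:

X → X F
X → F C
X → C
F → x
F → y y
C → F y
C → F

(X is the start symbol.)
X is directly left-recursive. The standard transformation for
  A → A α₁ | ... | A α_m | β₁ | ... | β_n
is
  A  → β₁ A' | ... | β_n A'
  A' → α₁ A' | ... | α_m A' | ε

X → F C becomes X → F C X'
X → C becomes X → C X'
X → X F becomes X' → F X'
Add X' → ε

Productions for other non-terminals are unchanged:
  F → x
  F → y y
  C → F y
  C → F

Resulting grammar:
X → F C X'
X → C X'
X' → F X'
X' → ε
F → x
F → y y
C → F y
C → F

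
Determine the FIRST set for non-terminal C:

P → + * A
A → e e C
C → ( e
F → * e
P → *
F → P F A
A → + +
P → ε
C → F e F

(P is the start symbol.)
To compute FIRST(C), examine every production with C on the left-hand side, reading each right-hand side left to right until a non-nullable symbol is reached.

FIRST sets of the other non-terminals involved (by the same procedure, iterated to a fixed point):
  FIRST(F) = { '*', '+' }

From C → ( e:
  - '(' is a terminal: add '(' and stop
From C → F e F:
  - F is a non-terminal: add FIRST(F) \ {ε} = { '*', '+' }
    F is not nullable, so stop

Collecting: FIRST(C) = { '(', '*', '+' }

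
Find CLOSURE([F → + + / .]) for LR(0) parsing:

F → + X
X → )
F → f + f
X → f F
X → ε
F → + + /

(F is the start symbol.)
{ [F → + + / .] }

To compute CLOSURE, for each item [A → α.Bβ] where B is a non-terminal, add [B → .γ] for all productions B → γ; repeat for the newly added items until nothing changes.

Start with: [F → + + / .]
The dot is at the end, so nothing is added.

CLOSURE = { [F → + + / .] }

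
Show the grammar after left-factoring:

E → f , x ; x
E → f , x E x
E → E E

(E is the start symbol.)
E → f , x E'
E' → ; x
E' → E x
E → E E

Left-factoring transforms A → αβ₁ | αβ₂ into A → αA' and A' → β₁ | β₂
(α is the longest common prefix among the alternatives). Repeat until
no nonterminal has two alternatives with a common prefix.

Round 1: E has alternatives sharing prefix 'f , x'. Introduce E': E → f , x E'
  Add: E' → ; x
  Add: E' → E x

No remaining common prefixes — done.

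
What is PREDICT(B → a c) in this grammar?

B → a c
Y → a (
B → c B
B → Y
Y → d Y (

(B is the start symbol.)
PREDICT(B → a c) = (FIRST(RHS) \ {ε}) ∪ (FOLLOW(B) if ε ∈ FIRST(RHS), i.e. RHS ⇒* ε)
FIRST(a c) = { 'a' }
ε ∉ FIRST(a c), so FOLLOW(B) is not added.
PREDICT(B → a c) = { 'a' }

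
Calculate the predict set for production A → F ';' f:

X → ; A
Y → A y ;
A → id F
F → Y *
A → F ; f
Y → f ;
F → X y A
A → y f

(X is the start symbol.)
PREDICT(A → F ';' f) = (FIRST(RHS) \ {ε}) ∪ (FOLLOW(A) if ε ∈ FIRST(RHS), i.e. RHS ⇒* ε)
FIRST(F) = { ';', 'f', 'id', 'y' }
FIRST(F ';' f) = { ';', 'f', 'id', 'y' }
ε ∉ FIRST(F ';' f), so FOLLOW(A) is not added.
PREDICT(A → F ';' f) = { ';', 'f', 'id', 'y' }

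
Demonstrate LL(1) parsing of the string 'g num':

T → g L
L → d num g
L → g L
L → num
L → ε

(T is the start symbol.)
Stack is shown with the top on the left.

Stack  Input    Action
----------------------
T $    g num $  output T → g L
g L $  g num $  match 'g'
L $    num $    output L → num
num $  num $    match 'num'
$      $        accept

The string is accepted.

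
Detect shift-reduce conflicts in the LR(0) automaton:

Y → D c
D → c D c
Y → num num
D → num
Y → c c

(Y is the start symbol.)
Augment with Y' → Y and build the canonical LR(0) collection (I0 = CLOSURE({[Y' → . Y]}), then GOTO on every symbol after a dot until no new states appear). It has 12 states:
  I0: { [D → . c D c], [D → . num], [Y → . D c], [Y → . c c], [Y → . num num], [Y' → . Y] }  — shift
  I1: { [Y → D . c] }  — shift
  I2: { [Y' → Y .] }  — accept
  I3: { [D → . c D c], [D → . num], [D → c . D c], [Y → c . c] }  — shift
  I4: { [D → num .], [Y → num . num] }  — shift, reduce
  I5: { [Y → num num .] }  — reduce
  I6: { [D → c D . c] }  — shift
  I7: { [D → . c D c], [D → . num], [D → c . D c], [Y → c c .] }  — shift, reduce
  I8: { [D → num .] }  — reduce
  I9: { [D → . c D c], [D → . num], [D → c . D c] }  — shift
  I10: { [D → c D c .] }  — reduce
  I11: { [Y → D c .] }  — reduce

I4 contains reduce item [D → num .] and shift item [Y → num . num] — shift-reduce conflict.
I7 contains reduce item [Y → c c .] and shift items [D → . c D c], [D → . num] — shift-reduce conflict.

Answer: Yes — I4: [D → num .] vs [Y → num . num]; I7: [Y → c c .] vs [D → . c D c]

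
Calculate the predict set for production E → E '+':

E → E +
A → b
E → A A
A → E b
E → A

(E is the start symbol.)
{ 'b' }

PREDICT(E → E '+') = (FIRST(RHS) \ {ε}) ∪ (FOLLOW(E) if ε ∈ FIRST(RHS), i.e. RHS ⇒* ε)
FIRST(E) = { 'b' }
FIRST(E '+') = { 'b' }
ε ∉ FIRST(E '+'), so FOLLOW(E) is not added.
PREDICT(E → E '+') = { 'b' }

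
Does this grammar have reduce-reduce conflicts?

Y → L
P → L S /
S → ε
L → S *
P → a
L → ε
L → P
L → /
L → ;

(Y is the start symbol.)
A reduce-reduce conflict occurs when an LR(0) state has two complete items [A → α .] and [B → β .] — both call for a reduction, and with no lookahead the parser cannot choose between them.

Augment with Y' → Y and build the canonical LR(0) collection (I0 = CLOSURE({[Y' → . Y]}), then GOTO on every symbol after a dot until no new states appear). It has 11 states:
  I0: { [L → . /], [L → . ;], [L → . P], [L → . S *], [L → .], [P → . L S /], [P → . a], [S → .], [Y → . L], [Y' → . Y] }  — shift, 2 reduces
  I1: { [L → / .] }  — reduce
  I2: { [L → ; .] }  — reduce
  I3: { [P → L . S /], [S → .], [Y → L .] }  — 2 reduces
  I4: { [L → P .] }  — reduce
  I5: { [L → S . *] }  — shift
  I6: { [Y' → Y .] }  — accept
  I7: { [P → a .] }  — reduce
  I8: { [L → S * .] }  — reduce
  I9: { [P → L S . /] }  — shift
  I10: { [P → L S / .] }  — reduce

I0 contains complete items [L → .], [S → .] — reduce-reduce conflict.
I3 contains complete items [S → .], [Y → L .] — reduce-reduce conflict.

Answer: Yes — I0: [L → .] vs [S → .]; I3: [S → .] vs [Y → L .]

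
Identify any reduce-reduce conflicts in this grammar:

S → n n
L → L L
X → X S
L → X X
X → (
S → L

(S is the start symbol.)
Augment with S' → S and build the canonical LR(0) collection (I0 = CLOSURE({[S' → . S]}), then GOTO on every symbol after a dot until no new states appear). It has 10 states:
  I0: { [L → . L L], [L → . X X], [S → . L], [S → . n n], [S' → . S], [X → . (], [X → . X S] }  — shift
  I1: { [X → ( .] }  — reduce
  I2: { [L → . L L], [L → . X X], [L → L . L], [S → L .], [X → . (], [X → . X S] }  — shift, reduce
  I3: { [S' → S .] }  — accept
  I4: { [L → . L L], [L → . X X], [L → X . X], [S → . L], [S → . n n], [X → . (], [X → . X S], [X → X . S] }  — shift
  I5: { [S → n . n] }  — shift
  I6: { [S → n n .] }  — reduce
  I7: { [X → X S .] }  — reduce
  I8: { [L → . L L], [L → . X X], [L → X . X], [L → X X .], [S → . L], [S → . n n], [X → . (], [X → . X S], [X → X . S] }  — shift, reduce
  I9: { [L → . L L], [L → . X X], [L → L . L], [L → L L .], [X → . (], [X → . X S] }  — shift, reduce

No state contains more than one complete item.

Answer: No reduce-reduce conflicts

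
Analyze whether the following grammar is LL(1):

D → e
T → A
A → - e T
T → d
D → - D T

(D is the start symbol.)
Yes, the grammar is LL(1).

Relevant sets:
  FIRST(A) = { '-' }

For D:
  PREDICT(D → e) = { 'e' }
  PREDICT(D → '-' D T) = { '-' }
For T:
  PREDICT(T → A) = { '-' }
  PREDICT(T → d) = { 'd' }
A has a single production, so nothing to check there.

All predict sets are disjoint. The grammar IS LL(1).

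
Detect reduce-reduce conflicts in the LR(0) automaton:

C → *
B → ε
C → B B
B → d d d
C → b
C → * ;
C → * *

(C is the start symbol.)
A reduce-reduce conflict occurs when an LR(0) state has two complete items [A → α .] and [B → β .] — both call for a reduction, and with no lookahead the parser cannot choose between them.

Augment with C' → C and build the canonical LR(0) collection (I0 = CLOSURE({[C' → . C]}), then GOTO on every symbol after a dot until no new states appear). It has 11 states:
  I0: { [B → . d d d], [B → .], [C → . * *], [C → . * ;], [C → . *], [C → . B B], [C → . b], [C' → . C] }  — shift, reduce
  I1: { [C → * . *], [C → * . ;], [C → * .] }  — shift, reduce
  I2: { [B → . d d d], [B → .], [C → B . B] }  — shift, reduce
  I3: { [C' → C .] }  — accept
  I4: { [C → b .] }  — reduce
  I5: { [B → d . d d] }  — shift
  I6: { [B → d d . d] }  — shift
  I7: { [B → d d d .] }  — reduce
  I8: { [C → B B .] }  — reduce
  I9: { [C → * * .] }  — reduce
  I10: { [C → * ; .] }  — reduce

No state contains more than one complete item.

Answer: No reduce-reduce conflicts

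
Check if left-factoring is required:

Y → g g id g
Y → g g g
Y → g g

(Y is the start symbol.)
Yes, Y has productions with common prefix 'g g'

Left-factoring is needed when two productions for the same non-terminal
share a common prefix on the right-hand side.

Productions for Y:
  Y → g g id g
  Y → g g g
  Y → g g

Found common prefix 'g g' in productions for Y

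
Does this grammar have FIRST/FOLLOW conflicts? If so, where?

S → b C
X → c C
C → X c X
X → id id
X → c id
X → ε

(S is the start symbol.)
Yes. X → c C with FOLLOW(X) on { 'c' }; X → c id with FOLLOW(X) on { 'c' }

Nullable non-terminals: X.

X: nullable alternative(s) X → ε; FOLLOW(X) = { $, 'c' }
  X → c C: FIRST \ {ε} = { 'c' } — overlaps FOLLOW(X) on { 'c' }: CONFLICT
  X → id id: FIRST \ {ε} = { 'id' } — disjoint from FOLLOW(X)
  X → c id: FIRST \ {ε} = { 'c' } — overlaps FOLLOW(X) on { 'c' }: CONFLICT
  X → ε: FIRST \ {ε} = { } — this is the only nullable alternative, skip

C, S have no nullable alternative, so no FIRST/FOLLOW check is needed there.

So the grammar has 2 FIRST/FOLLOW conflicts (marked CONFLICT above).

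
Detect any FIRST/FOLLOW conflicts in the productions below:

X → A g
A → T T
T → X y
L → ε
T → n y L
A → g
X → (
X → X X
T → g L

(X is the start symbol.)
A FIRST/FOLLOW conflict occurs when a non-terminal N has a nullable alternative N → β (β ⇒* ε) and another alternative N → α with FIRST(α) ∩ FOLLOW(N) ≠ ∅: on such a lookahead the parser cannot decide between expanding α and letting N vanish via β.

Nullable non-terminals: L.
L has a nullable alternative but only one production, so nothing to check.

A, T, X have no nullable alternative, so no FIRST/FOLLOW check is needed there.

No FIRST/FOLLOW conflicts found.

Answer: No FIRST/FOLLOW conflicts.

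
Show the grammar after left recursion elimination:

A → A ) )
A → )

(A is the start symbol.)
A → ) A'
A' → ) ) A'
A' → ε

A is directly left-recursive. The standard transformation for
  A → A α₁ | ... | A α_m | β₁ | ... | β_n
is
  A  → β₁ A' | ... | β_n A'
  A' → α₁ A' | ... | α_m A' | ε

A → ) becomes A → ) A'
A → A ) ) becomes A' → ) ) A'
Add A' → ε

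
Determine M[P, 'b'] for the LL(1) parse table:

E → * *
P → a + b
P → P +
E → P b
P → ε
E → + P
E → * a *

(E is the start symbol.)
To find M[P, 'b'], we find productions for P where 'b' is in the predict set (PREDICT(N → α) = (FIRST(α) \ {ε}) ∪ (FOLLOW(N) if α ⇒* ε)).

Relevant sets:
  FIRST(P) = { '+', 'a', ε }
  FOLLOW(P) = { $, '+', 'b' }

P → a + b: PREDICT = { 'a' }
P → P +: PREDICT = { '+', 'a' }
P → ε: PREDICT = { $, '+', 'b' }
  'b' is in predict set, so this production goes in M[P, 'b']

M[P, 'b'] = P → ε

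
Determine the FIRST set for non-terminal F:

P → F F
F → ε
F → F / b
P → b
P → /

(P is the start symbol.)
From F → ε:
  - ε-production, so ε ∈ FIRST(F)
From F → F / b:
  - F is the symbol being defined: contributes nothing new
    F is nullable, so continue to the next symbol
  - '/' is a terminal: add '/' and stop

Collecting: FIRST(F) = { '/', ε }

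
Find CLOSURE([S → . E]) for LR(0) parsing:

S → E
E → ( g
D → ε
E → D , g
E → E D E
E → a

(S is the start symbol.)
{ [D → .], [E → . ( g], [E → . D , g], [E → . E D E], [E → . a], [S → . E] }

To compute CLOSURE, for each item [A → α.Bβ] where B is a non-terminal, add [B → .γ] for all productions B → γ; repeat for the newly added items until nothing changes.

Start with: [S → . E]
  [S → . E] has the dot before E: add [E → . ( g], [E → . D , g], [E → . E D E], [E → . a]
  [E → . D , g] has the dot before D: add [D → .]
No further items can be added.

CLOSURE = { [D → .], [E → . ( g], [E → . D , g], [E → . E D E], [E → . a], [S → . E] }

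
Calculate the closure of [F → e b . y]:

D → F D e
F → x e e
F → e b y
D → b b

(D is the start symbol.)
{ [F → e b . y] }

Start with: [F → e b . y]
The dot precedes the terminal y, so nothing is added.

CLOSURE = { [F → e b . y] }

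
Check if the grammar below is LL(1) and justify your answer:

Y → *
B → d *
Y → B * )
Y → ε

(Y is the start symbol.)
Relevant sets:
  FIRST(B) = { 'd' }
  FOLLOW(Y) = { $ }

For Y:
  PREDICT(Y → '*') = { '*' }
  PREDICT(Y → B '*' ')') = { 'd' }
  PREDICT(Y → ε) = { $ }
B has a single production, so nothing to check there.

All predict sets are disjoint. The grammar IS LL(1).

Answer: Yes, the grammar is LL(1).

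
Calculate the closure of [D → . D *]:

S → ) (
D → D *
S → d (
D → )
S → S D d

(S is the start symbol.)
To compute CLOSURE, for each item [A → α.Bβ] where B is a non-terminal, add [B → .γ] for all productions B → γ; repeat for the newly added items until nothing changes.

Start with: [D → . D *]
  [D → . D *] has the dot before D: add [D → . )]
No further items can be added.

CLOSURE = { [D → . )], [D → . D *] }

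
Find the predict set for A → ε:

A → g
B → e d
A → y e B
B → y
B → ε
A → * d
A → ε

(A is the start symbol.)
PREDICT(A → ε) = (FIRST(RHS) \ {ε}) ∪ (FOLLOW(A) if ε ∈ FIRST(RHS), i.e. RHS ⇒* ε)
The right-hand side is ε (FIRST(ε) = { ε }), so the predict set is FOLLOW(A) = { $ }
PREDICT(A → ε) = { $ }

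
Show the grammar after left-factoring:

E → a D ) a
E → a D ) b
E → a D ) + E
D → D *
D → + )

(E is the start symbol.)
Left-factoring transforms A → αβ₁ | αβ₂ into A → αA' and A' → β₁ | β₂
(α is the longest common prefix among the alternatives). Repeat until
no nonterminal has two alternatives with a common prefix.

Round 1: E has alternatives sharing prefix 'a D )'. Introduce E': E → a D ) E'
  Add: E' → a
  Add: E' → b
  Add: E' → + E

No remaining common prefixes — done.

Resulting grammar:
E → a D ) E'
E' → a
E' → b
E' → + E
D → D *
D → + )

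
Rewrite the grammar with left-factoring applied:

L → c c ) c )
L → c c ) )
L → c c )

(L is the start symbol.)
Left-factoring transforms A → αβ₁ | αβ₂ into A → αA' and A' → β₁ | β₂
(α is the longest common prefix among the alternatives). Repeat until
no nonterminal has two alternatives with a common prefix.

Round 1: L has alternatives sharing prefix 'c c )'. Introduce L': L → c c ) L'
  Add: L' → c )
  Add: L' → )
  Add: L' → ε

No remaining common prefixes — done.

Resulting grammar:
L → c c ) L'
L' → c )
L' → )
L' → ε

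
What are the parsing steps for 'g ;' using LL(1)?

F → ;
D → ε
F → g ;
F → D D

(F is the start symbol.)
LL(1) parsing maintains a stack (initially the start symbol over $) and the input. At each step: if the stack top is a terminal, match it against the current input token; if it is a non-terminal N, replace it with the RHS of M[N, lookahead] (the unique production whose predict set contains the lookahead).

Stack is shown with the top on the left.

Stack  Input  Action
--------------------
F $    g ; $  output F → g ;
g ; $  g ; $  match 'g'
; $    ; $    match ';'
$      $      accept

The string is accepted.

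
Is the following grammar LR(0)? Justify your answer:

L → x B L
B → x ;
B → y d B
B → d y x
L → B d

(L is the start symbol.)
Yes, the grammar is LR(0)

A grammar is LR(0) if no state in the canonical LR(0) collection has:
  - both a shift item (dot before a terminal) and a complete item (shift-reduce conflict), or
  - two or more complete items (reduce-reduce conflict; the accept item [L' → L .] counts as a complete item here).

Augment with L' → L and build the canonical LR(0) collection (I0 = CLOSURE({[L' → . L]}), then GOTO on every symbol after a dot until no new states appear). It has 15 states:
  I0: { [B → . d y x], [B → . x ;], [B → . y d B], [L → . B d], [L → . x B L], [L' → . L] }  — shift
  I1: { [L → B . d] }  — shift
  I2: { [L' → L .] }  — accept
  I3: { [B → d . y x] }  — shift
  I4: { [B → . d y x], [B → . x ;], [B → . y d B], [B → x . ;], [L → x . B L] }  — shift
  I5: { [B → y . d B] }  — shift
  I6: { [B → . d y x], [B → . x ;], [B → . y d B], [B → y d . B] }  — shift
  I7: { [B → y d B .] }  — reduce
  I8: { [B → x . ;] }  — shift
  I9: { [B → x ; .] }  — reduce
  I10: { [B → . d y x], [B → . x ;], [B → . y d B], [L → . B d], [L → . x B L], [L → x B . L] }  — shift
  I11: { [L → x B L .] }  — reduce
  I12: { [B → d y . x] }  — shift
  I13: { [B → d y x .] }  — reduce
  I14: { [L → B d .] }  — reduce

Every state is either a pure shift/goto state or contains exactly one complete item and nothing to shift — no conflicts. The grammar is LR(0).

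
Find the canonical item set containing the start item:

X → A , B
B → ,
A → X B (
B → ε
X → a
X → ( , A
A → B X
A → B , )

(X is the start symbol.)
{ [A → . B , )], [A → . B X], [A → . X B (], [B → . ,], [B → .], [X → . ( , A], [X → . A , B], [X → . a], [X' → . X] }

First, augment the grammar with X' → X
I₀ = CLOSURE({ [X' → . X] }):
  [X' → . X] has the dot before X: add [X → . A , B], [X → . a], [X → . ( , A]
  [X → . A , B] has the dot before A: add [A → . X B (], [A → . B X], [A → . B , )]
  [A → . B X] has the dot before B: add [B → . ,], [B → .]
No further items can be added.

I₀ = { [A → . B , )], [A → . B X], [A → . X B (], [B → . ,], [B → .], [X → . ( , A], [X → . A , B], [X → . a], [X' → . X] }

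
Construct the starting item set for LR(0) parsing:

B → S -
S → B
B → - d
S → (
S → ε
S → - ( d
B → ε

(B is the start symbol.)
First, augment the grammar with B' → B
I₀ = CLOSURE({ [B' → . B] }):
  [B' → . B] has the dot before B: add [B → . S -], [B → . - d], [B → .]
  [B → . S -] has the dot before S: add [S → . B], [S → . (], [S → .], [S → . - ( d]
No further items can be added.

I₀ = { [B → . - d], [B → . S -], [B → .], [B' → . B], [S → . (], [S → . - ( d], [S → . B], [S → .] }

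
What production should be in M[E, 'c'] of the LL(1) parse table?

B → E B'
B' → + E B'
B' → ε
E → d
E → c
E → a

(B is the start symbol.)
To find M[E, 'c'], we find productions for E where 'c' is in the predict set (PREDICT(N → α) = (FIRST(α) \ {ε}) ∪ (FOLLOW(N) if α ⇒* ε)).

E → d: PREDICT = { 'd' }
E → c: PREDICT = { 'c' }
  'c' is in predict set, so this production goes in M[E, 'c']
E → a: PREDICT = { 'a' }

M[E, 'c'] = E → c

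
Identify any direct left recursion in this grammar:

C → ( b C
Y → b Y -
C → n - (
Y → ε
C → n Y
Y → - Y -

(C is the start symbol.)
Direct left recursion occurs when N → N α for some non-terminal N (the right-hand side begins with the left-hand side itself).

C → ( b C: starts with '('
Y → b Y -: starts with b
C → n - (: starts with n
Y → ε: starts with ε
C → n Y: starts with n
Y → - Y -: starts with '-'

No direct left recursion found.

Answer: No direct left recursion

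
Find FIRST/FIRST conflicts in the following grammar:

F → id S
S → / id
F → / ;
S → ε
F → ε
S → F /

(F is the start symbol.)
A FIRST/FIRST conflict occurs when two productions N → α and N → β for the same non-terminal have FIRST(α) ∩ FIRST(β) ≠ ∅ (with ε ∈ FIRST of a nullable right-hand side, so two nullable alternatives also conflict).

FIRST sets of the non-terminals at (or reachable through a nullable prefix from) the front of some alternative:
  FIRST(F) = { '/', 'id', ε }

Productions for F:
  F → id S: FIRST = { 'id' }
  F → / ;: FIRST = { '/' }
  F → ε: FIRST = { ε }
Productions for S:
  S → / id: FIRST = { '/' }
  S → ε: FIRST = { ε }
  S → F /: FIRST = { '/', 'id' }

Conflict for S: S → / id and S → F /
  Overlap: { '/' }

Answer: Yes. S → '/' id / S → F '/' on { '/' }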